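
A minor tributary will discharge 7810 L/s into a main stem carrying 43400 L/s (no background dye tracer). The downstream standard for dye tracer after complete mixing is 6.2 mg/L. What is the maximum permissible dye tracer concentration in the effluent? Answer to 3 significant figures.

At the limit, (Qr·Cr + Qe·Cₑ)/(Qr + Qe) = 6.2:
Cₑ = (51210·6.2 − 43400·0) / 7810 = 40.65 mg/L.

40.7 mg/L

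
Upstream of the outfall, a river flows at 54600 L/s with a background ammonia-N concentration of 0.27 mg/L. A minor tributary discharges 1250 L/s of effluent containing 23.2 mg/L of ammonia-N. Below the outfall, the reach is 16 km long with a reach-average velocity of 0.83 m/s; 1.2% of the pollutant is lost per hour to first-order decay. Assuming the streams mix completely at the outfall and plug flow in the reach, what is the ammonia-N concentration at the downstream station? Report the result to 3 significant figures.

Conservation of mass: C = (54600·0.2700 + 1250·23.20) / 55850 = 43740/55850 = 0.7832 mg/L.
Travel time t = 16·1000 / 0.83 = 19280 s = 5.355 h.
1.2%/h lost → k = −ln(1 − 0.012) = 0.01207 h⁻¹.
After decay, C = 0.7832 × e^(−kt) = 0.7832 × 0.9374 = 0.7342 mg/L.

0.734 mg/L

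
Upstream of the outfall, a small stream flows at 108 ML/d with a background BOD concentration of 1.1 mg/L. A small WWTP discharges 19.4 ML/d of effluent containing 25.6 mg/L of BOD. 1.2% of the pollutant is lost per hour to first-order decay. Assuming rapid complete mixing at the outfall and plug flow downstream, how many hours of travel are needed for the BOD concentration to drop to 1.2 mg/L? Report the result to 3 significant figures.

115 h

Mixed concentration C = ΣQC/ΣQ = (108.0·1.100 + 19.40·25.60) / 127.4 = 615.4/127.4 = 4.831 mg/L.
1.2%/h lost → k = −ln(1 − 0.012) = 0.01207 h⁻¹.
4.831·exp(−k·t) = 1.2 → t = ln(4.831/1.2)/k = 415300 s = 115.4 h.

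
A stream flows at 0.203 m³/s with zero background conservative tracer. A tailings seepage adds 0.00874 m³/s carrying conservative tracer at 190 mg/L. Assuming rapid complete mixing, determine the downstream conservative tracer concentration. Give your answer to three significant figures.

7.84 mg/L

Mass balance: C = (0.2030·0 + 0.008740·190.0) / 0.2117 = 1.661/0.2117 = 7.843 mg/L.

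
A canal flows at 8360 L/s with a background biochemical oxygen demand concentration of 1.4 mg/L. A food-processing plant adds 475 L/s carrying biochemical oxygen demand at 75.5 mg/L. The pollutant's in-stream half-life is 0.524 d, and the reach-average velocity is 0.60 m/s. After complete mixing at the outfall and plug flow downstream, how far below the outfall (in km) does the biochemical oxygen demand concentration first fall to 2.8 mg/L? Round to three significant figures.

25.6 km

Mass balance: C = (8360·1.400 + 475.0·75.50) / 8835 = 47570/8835 = 5.384 mg/L.
Half-life 0.524 d → k = ln 2 / 0.524 = 1.323 d⁻¹.
Set 5.384·exp(−k·t) = 2.8 → t = ln(5.384/2.8)/k = 42700 s = 11.86 h.
Distance = v·t = 0.60·42700 = 25620 m = 25.62 km.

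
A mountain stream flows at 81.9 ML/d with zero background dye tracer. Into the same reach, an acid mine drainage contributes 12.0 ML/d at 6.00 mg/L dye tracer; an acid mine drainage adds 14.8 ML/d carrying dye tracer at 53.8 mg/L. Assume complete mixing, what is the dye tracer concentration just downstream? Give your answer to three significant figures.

7.99 mg/L

Mixed concentration C = ΣQC/ΣQ = (81.90·0 + 12.00·6.000 + 14.80·53.80) / 108.7 = 868.2/108.7 = 7.987 mg/L.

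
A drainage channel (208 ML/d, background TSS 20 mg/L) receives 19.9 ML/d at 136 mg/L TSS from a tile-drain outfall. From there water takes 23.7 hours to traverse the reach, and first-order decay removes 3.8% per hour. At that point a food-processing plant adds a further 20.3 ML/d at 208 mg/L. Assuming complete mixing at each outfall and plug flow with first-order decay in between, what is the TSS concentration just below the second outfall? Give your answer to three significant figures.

Mixed concentration C = ΣQC/ΣQ = (208.0·20.00 + 19.90·136.0) / 227.9 = 6866/227.9 = 30.13 mg/L; combined flow 227.9 ML/d.
3.8%/h lost → k = −ln(1 − 0.038) = 0.03874 h⁻¹.
After decay, C = 30.13 × e^(−kt) = 30.13 × 0.3993 = 12.03 mg/L.
At the second outfall, C = (227.9·12.03 + 20.30·208.0) / (227.9 + 20.30) = 28.06 mg/L.

28.1 mg/L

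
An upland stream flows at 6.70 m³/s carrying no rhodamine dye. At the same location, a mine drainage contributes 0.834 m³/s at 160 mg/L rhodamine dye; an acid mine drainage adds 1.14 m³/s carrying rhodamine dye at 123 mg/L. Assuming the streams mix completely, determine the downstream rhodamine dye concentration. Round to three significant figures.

Conservation of mass: C = (6.700·0 + 0.8340·160.0 + 1.140·123.0) / 8.674 = 273.7/8.674 = 31.55 mg/L.

31.5 mg/L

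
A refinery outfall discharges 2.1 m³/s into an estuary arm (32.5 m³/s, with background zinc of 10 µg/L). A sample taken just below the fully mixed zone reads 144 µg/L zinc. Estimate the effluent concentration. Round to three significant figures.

Mass balance: 32.50·10.00 + 2.100·Cₑ = 34.60·144.0
→ Cₑ = (34.60·144.0 − 32.50·10.00) / 2.100 = 2218 µg/L.

2220 µg/L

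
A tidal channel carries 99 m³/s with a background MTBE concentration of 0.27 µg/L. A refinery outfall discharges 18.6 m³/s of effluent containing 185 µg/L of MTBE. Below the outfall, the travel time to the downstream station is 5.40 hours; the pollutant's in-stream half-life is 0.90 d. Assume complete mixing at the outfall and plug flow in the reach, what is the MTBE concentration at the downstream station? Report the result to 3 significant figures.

24.8 µg/L

Mass balance: C = (99.00·0.2700 + 18.60·185.0) / 117.6 = 3468/117.6 = 29.49 µg/L.
Half-life 0.90 d → k = ln 2 / 0.90 = 0.7702 d⁻¹.
After decay, C = 29.49 × e^(−kt) = 29.49 × 0.8409 = 24.80 µg/L.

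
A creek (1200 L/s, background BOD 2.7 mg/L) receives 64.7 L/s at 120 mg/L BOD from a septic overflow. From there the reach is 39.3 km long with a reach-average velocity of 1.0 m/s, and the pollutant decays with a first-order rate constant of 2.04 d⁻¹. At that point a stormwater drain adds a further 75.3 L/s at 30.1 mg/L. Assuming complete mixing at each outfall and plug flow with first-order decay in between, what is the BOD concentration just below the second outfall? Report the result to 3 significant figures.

4.94 mg/L

Mixed concentration C = ΣQC/ΣQ = (1200·2.700 + 64.70·120.0) / 1265 = 11000/1265 = 8.701 mg/L; combined flow 1265 L/s.
Travel time t = 39.3·1000 / 1.0 = 39300 s = 10.92 h.
Applying C = C₀e^(−kt): 8.701 × 0.3954 = 3.440 mg/L.
At the second outfall, C = (1265·3.440 + 75.30·30.10) / (1265 + 75.30) = 4.938 mg/L.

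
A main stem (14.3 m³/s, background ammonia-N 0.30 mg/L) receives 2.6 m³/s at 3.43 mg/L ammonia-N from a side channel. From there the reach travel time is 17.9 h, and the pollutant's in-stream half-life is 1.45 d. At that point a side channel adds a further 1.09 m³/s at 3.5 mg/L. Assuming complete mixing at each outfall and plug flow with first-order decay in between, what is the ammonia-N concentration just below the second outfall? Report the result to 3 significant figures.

Flow-weighted average: C = (14.30·0.3000 + 2.600·3.430) / 16.90 = 13.21/16.90 = 0.7815 mg/L; combined flow 16.90 m³/s.
Half-life 1.45 d → k = ln 2 / 1.45 = 0.4780 d⁻¹.
Applying C = C₀e^(−kt): 0.7815 × 0.7001 = 0.5472 mg/L.
At the second outfall, C = (16.90·0.5472 + 1.090·3.500) / (16.90 + 1.090) = 0.7261 mg/L.

0.726 mg/L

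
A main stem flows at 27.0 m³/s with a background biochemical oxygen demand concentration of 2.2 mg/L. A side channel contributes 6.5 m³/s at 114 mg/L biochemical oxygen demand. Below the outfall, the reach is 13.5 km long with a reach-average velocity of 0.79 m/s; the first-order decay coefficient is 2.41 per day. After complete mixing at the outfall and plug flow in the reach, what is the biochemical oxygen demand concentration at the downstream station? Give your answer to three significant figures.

Conservation of mass: C = (27.00·2.200 + 6.500·114.0) / 33.50 = 800.4/33.50 = 23.89 mg/L.
Travel time t = 13.5·1000 / 0.79 = 17090 s = 4.747 h.
Applying C = C₀e^(−kt): 23.89 × 0.6209 = 14.83 mg/L.

14.8 mg/L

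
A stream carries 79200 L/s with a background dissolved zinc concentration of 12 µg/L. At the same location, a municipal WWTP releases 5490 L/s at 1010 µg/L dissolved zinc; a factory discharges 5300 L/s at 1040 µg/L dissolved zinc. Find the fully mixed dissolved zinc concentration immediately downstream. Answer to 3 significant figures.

133 µg/L

Mixed concentration C = ΣQC/ΣQ = (79200·12.00 + 5490·1010 + 5300·1040) / 89990 = 12010000/89990 = 133.4 µg/L.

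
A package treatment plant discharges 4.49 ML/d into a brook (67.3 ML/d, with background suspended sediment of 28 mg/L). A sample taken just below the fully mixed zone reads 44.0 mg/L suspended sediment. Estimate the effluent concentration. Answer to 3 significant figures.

284 mg/L

Mass balance: 67.30·28.00 + 4.490·Cₑ = 71.79·44.00
→ Cₑ = (71.79·44.00 − 67.30·28.00) / 4.490 = 283.8 mg/L.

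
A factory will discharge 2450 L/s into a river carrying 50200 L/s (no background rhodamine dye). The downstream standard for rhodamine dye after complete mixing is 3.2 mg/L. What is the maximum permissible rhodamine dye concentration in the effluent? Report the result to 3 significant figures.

68.8 mg/L

At the limit, (Qr·Cr + Qe·Cₑ)/(Qr + Qe) = 3.2:
Cₑ = (52650·3.2 − 50200·0) / 2450 = 68.77 mg/L.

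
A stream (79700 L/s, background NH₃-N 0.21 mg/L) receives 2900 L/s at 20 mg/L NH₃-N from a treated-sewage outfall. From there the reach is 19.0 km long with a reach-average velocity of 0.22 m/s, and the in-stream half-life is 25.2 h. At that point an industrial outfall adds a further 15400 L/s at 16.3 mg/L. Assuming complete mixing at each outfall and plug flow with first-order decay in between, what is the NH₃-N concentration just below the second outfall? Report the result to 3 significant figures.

2.96 mg/L

After mixing, C = (79700·0.2100 + 2900·20.00) / 82600 = 74740/82600 = 0.9048 mg/L; combined flow 82600 L/s.
Travel time t = 19.0·1000 / 0.22 = 86360 s = 23.99 h.
Half-life 25.2 h → k = ln 2 / 25.2 = 0.02751 h⁻¹ = 0.6601 d⁻¹.
Decay over the reach: 0.9048·exp(−kt) = 0.9048·0.5169 = 0.4677 mg/L.
At the second outfall, C = (82600·0.4677 + 15400·16.30) / (82600 + 15400) = 2.956 mg/L.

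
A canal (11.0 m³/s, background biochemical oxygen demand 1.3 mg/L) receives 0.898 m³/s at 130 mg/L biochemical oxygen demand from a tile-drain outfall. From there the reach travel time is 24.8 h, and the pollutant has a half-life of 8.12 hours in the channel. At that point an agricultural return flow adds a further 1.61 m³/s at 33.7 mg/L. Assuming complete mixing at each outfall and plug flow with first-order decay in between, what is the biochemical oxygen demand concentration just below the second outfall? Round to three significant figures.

5.18 mg/L

Flow-weighted average: C = (11.00·1.300 + 0.8980·130.0) / 11.90 = 131.0/11.90 = 11.01 mg/L; combined flow 11.90 m³/s.
Half-life 8.12 h → k = ln 2 / 8.12 = 0.08536 h⁻¹ = 2.049 d⁻¹.
After decay, C = 11.01 × e^(−kt) = 11.01 × 0.1204 = 1.326 mg/L.
At the second outfall, C = (11.90·1.326 + 1.610·33.70) / (11.90 + 1.610) = 5.185 mg/L.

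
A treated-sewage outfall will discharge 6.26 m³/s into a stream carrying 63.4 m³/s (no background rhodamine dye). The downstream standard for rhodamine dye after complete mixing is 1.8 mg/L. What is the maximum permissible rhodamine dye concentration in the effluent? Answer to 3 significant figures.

20.0 mg/L

At the limit, (Qr·Cr + Qe·Cₑ)/(Qr + Qe) = 1.8:
Cₑ = (69.66·1.8 − 63.40·0) / 6.260 = 20.03 mg/L.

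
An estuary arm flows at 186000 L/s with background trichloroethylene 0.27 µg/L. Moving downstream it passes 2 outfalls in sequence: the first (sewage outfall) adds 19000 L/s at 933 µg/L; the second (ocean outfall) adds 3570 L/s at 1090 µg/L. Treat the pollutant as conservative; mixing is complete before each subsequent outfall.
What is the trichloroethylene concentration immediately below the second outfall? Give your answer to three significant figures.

104 µg/L

Below outfall 1: Q → 205000 L/s, C = (186000·0.2700 + 19000·933.0)/205000 = 86.72 µg/L.
Below outfall 2: Q → 208600 L/s, C = (205000·86.72 + 3570·1090)/208600 = 103.9 µg/L.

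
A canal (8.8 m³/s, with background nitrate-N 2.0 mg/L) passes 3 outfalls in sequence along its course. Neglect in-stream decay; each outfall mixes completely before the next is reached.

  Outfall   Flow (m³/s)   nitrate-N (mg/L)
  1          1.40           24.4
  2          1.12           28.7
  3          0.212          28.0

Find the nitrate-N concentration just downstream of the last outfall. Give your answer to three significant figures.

Outfall 1: combined Q = 10.20 m³/s; C = (8.800·2.000 + 1.400·24.40)/10.20 = 5.075 mg/L.
Outfall 2: combined Q = 11.32 m³/s; C = (10.20·5.075 + 1.120·28.70)/11.32 = 7.412 mg/L.
Outfall 3: combined Q = 11.53 m³/s; C = (11.32·7.412 + 0.2120·28.00)/11.53 = 7.790 mg/L.

7.79 mg/L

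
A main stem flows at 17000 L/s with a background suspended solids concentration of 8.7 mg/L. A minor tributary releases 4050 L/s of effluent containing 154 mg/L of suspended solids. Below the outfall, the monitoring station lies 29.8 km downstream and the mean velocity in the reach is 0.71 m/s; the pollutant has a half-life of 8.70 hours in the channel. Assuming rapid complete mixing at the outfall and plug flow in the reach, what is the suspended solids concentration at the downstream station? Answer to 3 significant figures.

14.5 mg/L

Flow-weighted average: C = (17000·8.700 + 4050·154.0) / 21050 = 771600/21050 = 36.66 mg/L.
Travel time t = 29.8·1000 / 0.71 = 41970 s = 11.66 h.
Half-life 8.70 h → k = ln 2 / 8.70 = 0.07967 h⁻¹ = 1.912 d⁻¹.
First-order decay: C = 36.66·exp(−k·t) = 36.66·0.3950 = 14.48 mg/L.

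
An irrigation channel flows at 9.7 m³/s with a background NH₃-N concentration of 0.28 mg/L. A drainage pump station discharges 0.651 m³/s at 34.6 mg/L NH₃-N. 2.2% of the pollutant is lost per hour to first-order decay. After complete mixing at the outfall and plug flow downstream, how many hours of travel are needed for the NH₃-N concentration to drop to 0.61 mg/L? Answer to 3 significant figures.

62.3 h

Flow-weighted average: C = (9.700·0.2800 + 0.6510·34.60) / 10.35 = 25.24/10.35 = 2.438 mg/L.
2.2%/h lost → k = −ln(1 − 0.022) = 0.02225 h⁻¹.
2.438·exp(−k·t) = 0.61 → t = ln(2.438/0.61)/k = 224200 s = 62.29 h.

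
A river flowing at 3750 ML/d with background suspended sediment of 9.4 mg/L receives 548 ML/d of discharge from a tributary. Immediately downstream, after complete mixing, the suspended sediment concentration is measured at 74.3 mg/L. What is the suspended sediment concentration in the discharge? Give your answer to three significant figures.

518 mg/L

Mass balance: 3750·9.400 + 548.0·Cₑ = 4298·74.30
→ Cₑ = (4298·74.30 − 3750·9.400) / 548.0 = 518.4 mg/L.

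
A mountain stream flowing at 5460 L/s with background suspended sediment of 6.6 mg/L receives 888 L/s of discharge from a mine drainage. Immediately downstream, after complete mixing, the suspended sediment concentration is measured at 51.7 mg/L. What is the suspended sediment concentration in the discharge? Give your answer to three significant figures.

Mass balance: 5460·6.600 + 888.0·Cₑ = 6348·51.70
→ Cₑ = (6348·51.70 − 5460·6.600) / 888.0 = 329.0 mg/L.

329 mg/L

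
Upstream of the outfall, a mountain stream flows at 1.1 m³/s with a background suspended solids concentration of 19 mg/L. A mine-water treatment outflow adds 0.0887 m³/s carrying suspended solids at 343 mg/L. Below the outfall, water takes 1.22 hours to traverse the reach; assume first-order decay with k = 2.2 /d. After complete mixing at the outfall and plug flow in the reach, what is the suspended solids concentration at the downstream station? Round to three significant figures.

Flow-weighted average: C = (1.100·19.00 + 0.08870·343.0) / 1.189 = 51.32/1.189 = 43.18 mg/L.
Applying C = C₀e^(−kt): 43.18 × 0.8942 = 38.61 mg/L.

38.6 mg/L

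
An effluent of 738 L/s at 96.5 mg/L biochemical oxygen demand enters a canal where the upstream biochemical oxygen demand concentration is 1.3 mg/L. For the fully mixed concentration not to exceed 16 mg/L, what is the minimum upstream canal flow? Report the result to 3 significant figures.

Set C_mix = 16: (Q·1.300 + 738.0·96.50) / (Q + 738.0) = 16
→ Q = 738.0·(96.50 − 16)/(16 − 1.300) = 4041 L/s.

4040 L/s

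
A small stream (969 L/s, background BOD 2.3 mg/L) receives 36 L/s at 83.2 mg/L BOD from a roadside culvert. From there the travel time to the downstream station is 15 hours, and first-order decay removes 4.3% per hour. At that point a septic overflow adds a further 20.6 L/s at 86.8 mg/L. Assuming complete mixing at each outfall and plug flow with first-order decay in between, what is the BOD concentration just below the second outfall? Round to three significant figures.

After mixing, C = (969.0·2.300 + 36.00·83.20) / 1005 = 5224/1005 = 5.198 mg/L; combined flow 1005 L/s.
4.3%/h lost → k = −ln(1 − 0.043) = 0.04395 h⁻¹.
First-order decay: C = 5.198·exp(−k·t) = 5.198·0.5172 = 2.688 mg/L.
At the second outfall, C = (1005·2.688 + 20.60·86.80) / (1005 + 20.60) = 4.378 mg/L.

4.38 mg/L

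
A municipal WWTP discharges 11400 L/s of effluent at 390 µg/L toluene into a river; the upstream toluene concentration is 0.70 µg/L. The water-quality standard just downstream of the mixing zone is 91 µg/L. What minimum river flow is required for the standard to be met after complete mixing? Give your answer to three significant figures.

Set C_mix = 91: (Q·0.7000 + 11400·390.0) / (Q + 11400) = 91
→ Q = 11400·(390.0 − 91)/(91 − 0.7000) = 37750 L/s.

37700 L/s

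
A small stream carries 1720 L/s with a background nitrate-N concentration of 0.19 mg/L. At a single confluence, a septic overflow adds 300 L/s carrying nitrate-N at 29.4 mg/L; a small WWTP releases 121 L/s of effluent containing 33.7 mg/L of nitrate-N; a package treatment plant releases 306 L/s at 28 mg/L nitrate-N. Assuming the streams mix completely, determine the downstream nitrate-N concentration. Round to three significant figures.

Mass balance: C = (1720·0.1900 + 300.0·29.40 + 121.0·33.70 + 306.0·28.00) / 2447 = 21790/2447 = 8.906 mg/L.

8.91 mg/L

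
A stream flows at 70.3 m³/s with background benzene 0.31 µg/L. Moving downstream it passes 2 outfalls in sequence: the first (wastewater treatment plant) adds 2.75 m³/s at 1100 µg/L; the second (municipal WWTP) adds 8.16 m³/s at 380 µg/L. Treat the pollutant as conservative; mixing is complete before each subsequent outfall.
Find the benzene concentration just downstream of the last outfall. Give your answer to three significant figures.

Below outfall 1: Q → 73.05 m³/s, C = (70.30·0.3100 + 2.750·1100)/73.05 = 41.71 µg/L.
Below outfall 2: Q → 81.21 m³/s, C = (73.05·41.71 + 8.160·380.0)/81.21 = 75.70 µg/L.

75.7 µg/L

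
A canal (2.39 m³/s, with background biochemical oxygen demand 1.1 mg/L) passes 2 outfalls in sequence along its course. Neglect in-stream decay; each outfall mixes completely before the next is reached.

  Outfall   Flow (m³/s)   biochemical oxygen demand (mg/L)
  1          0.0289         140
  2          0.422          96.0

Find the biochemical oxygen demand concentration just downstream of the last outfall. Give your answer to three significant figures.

16.6 mg/L

After outfall 1: Q = 2.390 + 0.02890 = 2.419 m³/s; C = (2.390·1.100 + 0.02890·140.0)/2.419 = 2.760 mg/L.
After outfall 2: Q = 2.419 + 0.4220 = 2.841 m³/s; C = (2.419·2.760 + 0.4220·96.00)/2.841 = 16.61 mg/L.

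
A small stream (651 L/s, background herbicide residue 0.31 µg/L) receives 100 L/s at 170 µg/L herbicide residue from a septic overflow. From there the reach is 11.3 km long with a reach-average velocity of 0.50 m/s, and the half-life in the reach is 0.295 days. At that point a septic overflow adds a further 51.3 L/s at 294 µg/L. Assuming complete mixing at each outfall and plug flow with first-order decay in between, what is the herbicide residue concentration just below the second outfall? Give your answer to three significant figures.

30.4 µg/L

Conservation of mass: C = (651.0·0.3100 + 100.0·170.0) / 751.0 = 17200/751.0 = 22.91 µg/L; combined flow 751.0 L/s.
Travel time t = 11.3·1000 / 0.50 = 22600 s = 6.278 h.
Half-life 0.295 d → k = ln 2 / 0.295 = 2.350 d⁻¹.
Applying C = C₀e^(−kt): 22.91 × 0.5409 = 12.39 µg/L.
Second outfall: C = (751.0·12.39 + 51.30·294.0)/802.3 = 30.39 µg/L.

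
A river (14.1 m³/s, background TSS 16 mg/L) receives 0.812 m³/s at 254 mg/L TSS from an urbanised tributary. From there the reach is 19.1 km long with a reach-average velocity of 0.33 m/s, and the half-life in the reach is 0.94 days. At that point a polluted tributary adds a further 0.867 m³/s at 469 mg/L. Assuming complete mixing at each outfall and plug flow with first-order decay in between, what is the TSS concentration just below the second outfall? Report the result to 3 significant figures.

42.5 mg/L

Mass balance: C = (14.10·16.00 + 0.8120·254.0) / 14.91 = 431.8/14.91 = 28.96 mg/L; combined flow 14.91 m³/s.
Travel time t = 19.1·1000 / 0.33 = 57880 s = 16.08 h.
Half-life 0.94 d → k = ln 2 / 0.94 = 0.7374 d⁻¹.
Applying C = C₀e^(−kt): 28.96 × 0.6102 = 17.67 mg/L.
Second outfall: C = (14.91·17.67 + 0.8670·469.0)/15.78 = 42.47 mg/L.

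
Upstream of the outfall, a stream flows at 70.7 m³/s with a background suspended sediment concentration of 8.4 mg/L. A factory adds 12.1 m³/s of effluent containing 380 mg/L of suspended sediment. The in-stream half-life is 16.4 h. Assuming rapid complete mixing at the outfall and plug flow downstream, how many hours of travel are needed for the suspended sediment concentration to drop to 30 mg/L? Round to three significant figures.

Flow-weighted average: C = (70.70·8.400 + 12.10·380.0) / 82.80 = 5192/82.80 = 62.70 mg/L.
Half-life 16.4 h → k = ln 2 / 16.4 = 0.04227 h⁻¹ = 1.014 d⁻¹.
62.70·exp(−k·t) = 30 → t = ln(62.70/30)/k = 62790 s = 17.44 h.

17.4 h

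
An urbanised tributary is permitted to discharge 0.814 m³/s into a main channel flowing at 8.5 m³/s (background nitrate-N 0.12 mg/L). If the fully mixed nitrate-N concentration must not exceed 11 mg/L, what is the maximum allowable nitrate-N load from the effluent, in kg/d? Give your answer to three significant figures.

8760 kg/d

Mass balance at the limit: 8.500·0.1200 + 0.8140·Cₑ = 9.314·11 → Cₑ = 124.6 mg/L.
Load = 0.8140 m³/s × 124.6 g/m³ × 86 400 s/d = 8764 kg/d.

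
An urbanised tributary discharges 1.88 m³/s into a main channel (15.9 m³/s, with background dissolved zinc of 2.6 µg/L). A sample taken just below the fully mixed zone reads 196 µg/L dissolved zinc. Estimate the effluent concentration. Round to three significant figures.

1830 µg/L

Mass balance: 15.90·2.600 + 1.880·Cₑ = 17.78·196.0
→ Cₑ = (17.78·196.0 − 15.90·2.600) / 1.880 = 1832 µg/L.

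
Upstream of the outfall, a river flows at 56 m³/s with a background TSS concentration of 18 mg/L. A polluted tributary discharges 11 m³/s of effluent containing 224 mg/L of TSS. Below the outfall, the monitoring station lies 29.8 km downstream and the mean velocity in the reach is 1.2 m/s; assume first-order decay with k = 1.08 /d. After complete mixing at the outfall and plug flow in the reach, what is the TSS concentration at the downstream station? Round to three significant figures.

38.0 mg/L

Mass balance: C = (56.00·18.00 + 11.00·224.0) / 67.00 = 3472/67.00 = 51.82 mg/L.
Travel time t = 29.8·1000 / 1.2 = 24830 s = 6.898 h.
Decay over the reach: 51.82·exp(−kt) = 51.82·0.7331 = 37.99 mg/L.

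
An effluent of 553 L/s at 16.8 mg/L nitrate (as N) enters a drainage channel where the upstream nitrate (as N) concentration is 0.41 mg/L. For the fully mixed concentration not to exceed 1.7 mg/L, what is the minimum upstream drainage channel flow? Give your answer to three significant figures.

6470 L/s

Set C_mix = 1.7: (Q·0.4100 + 553.0·16.80) / (Q + 553.0) = 1.7
→ Q = 553.0·(16.80 − 1.7)/(1.7 − 0.4100) = 6473 L/s.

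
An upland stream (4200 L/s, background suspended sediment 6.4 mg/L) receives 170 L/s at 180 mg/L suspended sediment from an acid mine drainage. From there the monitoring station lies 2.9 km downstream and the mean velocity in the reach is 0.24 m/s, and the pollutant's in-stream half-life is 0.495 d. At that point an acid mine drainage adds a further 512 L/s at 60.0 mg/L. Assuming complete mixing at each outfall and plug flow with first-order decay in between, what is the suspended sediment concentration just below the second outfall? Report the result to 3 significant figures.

16.0 mg/L

Mass balance: C = (4200·6.400 + 170.0·180.0) / 4370 = 57480/4370 = 13.15 mg/L; combined flow 4370 L/s.
Travel time t = 2.9·1000 / 0.24 = 12080 s = 3.356 h.
Half-life 0.495 d → k = ln 2 / 0.495 = 1.400 d⁻¹.
After decay, C = 13.15 × e^(−kt) = 13.15 × 0.8221 = 10.81 mg/L.
Second outfall: C = (4370·10.81 + 512.0·60.00)/4882 = 15.97 mg/L.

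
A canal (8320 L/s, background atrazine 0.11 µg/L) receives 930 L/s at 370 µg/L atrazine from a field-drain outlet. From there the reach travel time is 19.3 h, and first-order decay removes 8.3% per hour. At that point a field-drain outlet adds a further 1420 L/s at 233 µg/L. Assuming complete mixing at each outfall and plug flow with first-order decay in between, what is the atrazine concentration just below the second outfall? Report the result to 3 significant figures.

Mass balance: C = (8320·0.1100 + 930.0·370.0) / 9250 = 345000/9250 = 37.30 µg/L; combined flow 9250 L/s.
8.3%/h lost → k = −ln(1 − 0.083) = 0.08665 h⁻¹.
Applying C = C₀e^(−kt): 37.30 × 0.1878 = 7.005 µg/L.
Second outfall: C = (9250·7.005 + 1420·233.0)/10670 = 37.08 µg/L.

37.1 µg/L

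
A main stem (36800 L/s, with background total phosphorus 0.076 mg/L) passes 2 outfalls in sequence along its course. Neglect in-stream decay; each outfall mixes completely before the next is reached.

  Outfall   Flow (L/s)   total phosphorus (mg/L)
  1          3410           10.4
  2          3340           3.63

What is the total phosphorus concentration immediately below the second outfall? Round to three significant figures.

1.16 mg/L

After outfall 1: Q = 36800 + 3410 = 40210 L/s; C = (36800·0.07600 + 3410·10.40)/40210 = 0.9515 mg/L.
After outfall 2: Q = 40210 + 3340 = 43550 L/s; C = (40210·0.9515 + 3340·3.630)/43550 = 1.157 mg/L.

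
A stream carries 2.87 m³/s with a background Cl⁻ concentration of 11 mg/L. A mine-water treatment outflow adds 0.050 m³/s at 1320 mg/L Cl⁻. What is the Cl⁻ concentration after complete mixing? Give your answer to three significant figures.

Mass balance: C = (2.870·11.00 + 0.05000·1320) / 2.920 = 97.57/2.920 = 33.41 mg/L.

33.4 mg/L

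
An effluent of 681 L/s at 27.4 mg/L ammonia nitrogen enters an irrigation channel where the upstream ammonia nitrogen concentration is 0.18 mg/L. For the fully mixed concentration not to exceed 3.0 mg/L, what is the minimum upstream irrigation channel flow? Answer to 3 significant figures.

Set C_mix = 3.0: (Q·0.1800 + 681.0·27.40) / (Q + 681.0) = 3.0
→ Q = 681.0·(27.40 − 3.0)/(3.0 − 0.1800) = 5892 L/s.

5890 L/s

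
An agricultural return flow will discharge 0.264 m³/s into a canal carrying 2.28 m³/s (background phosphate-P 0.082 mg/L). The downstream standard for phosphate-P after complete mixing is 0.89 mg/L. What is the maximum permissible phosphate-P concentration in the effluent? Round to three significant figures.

At the limit, (Qr·Cr + Qe·Cₑ)/(Qr + Qe) = 0.89:
Cₑ = (2.544·0.89 − 2.280·0.08200) / 0.2640 = 7.868 mg/L.

7.87 mg/L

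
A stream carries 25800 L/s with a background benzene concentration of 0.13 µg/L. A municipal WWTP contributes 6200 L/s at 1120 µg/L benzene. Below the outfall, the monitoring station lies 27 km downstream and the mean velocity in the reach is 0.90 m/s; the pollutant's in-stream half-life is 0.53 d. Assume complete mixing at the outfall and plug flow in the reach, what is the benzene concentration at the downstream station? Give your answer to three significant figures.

Mass balance: C = (25800·0.1300 + 6200·1120) / 32000 = 6947000/32000 = 217.1 µg/L.
Travel time t = 27·1000 / 0.90 = 30000 s = 8.333 h.
Half-life 0.53 d → k = ln 2 / 0.53 = 1.308 d⁻¹.
Applying C = C₀e^(−kt): 217.1 × 0.6350 = 137.9 µg/L.

138 µg/L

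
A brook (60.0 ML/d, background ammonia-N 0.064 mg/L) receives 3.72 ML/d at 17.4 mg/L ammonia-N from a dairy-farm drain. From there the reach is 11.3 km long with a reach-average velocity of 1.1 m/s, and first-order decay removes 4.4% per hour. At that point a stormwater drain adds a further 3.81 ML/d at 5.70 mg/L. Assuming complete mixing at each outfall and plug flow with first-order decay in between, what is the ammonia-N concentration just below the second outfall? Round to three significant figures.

Flow-weighted average: C = (60.00·0.06400 + 3.720·17.40) / 63.72 = 68.57/63.72 = 1.076 mg/L; combined flow 63.72 ML/d.
Travel time t = 11.3·1000 / 1.1 = 10270 s = 2.854 h.
4.4%/h lost → k = −ln(1 − 0.044) = 0.04500 h⁻¹.
Applying C = C₀e^(−kt): 1.076 × 0.8795 = 0.9464 mg/L.
Second outfall: C = (63.72·0.9464 + 3.810·5.700)/67.53 = 1.215 mg/L.

1.21 mg/L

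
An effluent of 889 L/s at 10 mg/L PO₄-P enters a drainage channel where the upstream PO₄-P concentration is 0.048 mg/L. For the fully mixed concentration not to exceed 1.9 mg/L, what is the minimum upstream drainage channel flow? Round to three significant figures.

Set C_mix = 1.9: (Q·0.04800 + 889.0·10.00) / (Q + 889.0) = 1.9
→ Q = 889.0·(10.00 − 1.9)/(1.9 − 0.04800) = 3888 L/s.

3890 L/s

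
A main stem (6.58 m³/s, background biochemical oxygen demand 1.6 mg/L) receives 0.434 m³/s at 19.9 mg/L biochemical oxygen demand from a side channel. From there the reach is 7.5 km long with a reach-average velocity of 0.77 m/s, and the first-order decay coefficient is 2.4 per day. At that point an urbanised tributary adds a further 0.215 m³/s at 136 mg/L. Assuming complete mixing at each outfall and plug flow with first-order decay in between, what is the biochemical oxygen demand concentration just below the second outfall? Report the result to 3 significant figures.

Mass balance: C = (6.580·1.600 + 0.4340·19.90) / 7.014 = 19.16/7.014 = 2.732 mg/L; combined flow 7.014 m³/s.
Travel time t = 7.5·1000 / 0.77 = 9740 s = 2.706 h.
After decay, C = 2.732 × e^(−kt) = 2.732 × 0.7630 = 2.085 mg/L.
At the second outfall, C = (7.014·2.085 + 0.2150·136.0) / (7.014 + 0.2150) = 6.067 mg/L.

6.07 mg/L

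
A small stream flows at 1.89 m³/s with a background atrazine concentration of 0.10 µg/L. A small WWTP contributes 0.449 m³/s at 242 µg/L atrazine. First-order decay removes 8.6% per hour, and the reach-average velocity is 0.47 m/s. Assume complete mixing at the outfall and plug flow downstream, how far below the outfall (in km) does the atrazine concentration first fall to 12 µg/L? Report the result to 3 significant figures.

Mixed concentration C = ΣQC/ΣQ = (1.890·0.1000 + 0.4490·242.0) / 2.339 = 108.8/2.339 = 46.54 µg/L.
8.6%/h lost → k = −ln(1 − 0.086) = 0.08992 h⁻¹.
Set 46.54·exp(−k·t) = 12 → t = ln(46.54/12)/k = 54260 s = 15.07 h.
Distance = v·t = 0.47·54260 = 25500 m = 25.50 km.

25.5 km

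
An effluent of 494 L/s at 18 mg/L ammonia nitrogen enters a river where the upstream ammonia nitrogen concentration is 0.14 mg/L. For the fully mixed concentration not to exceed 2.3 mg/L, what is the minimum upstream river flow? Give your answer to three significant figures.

Set C_mix = 2.3: (Q·0.1400 + 494.0·18.00) / (Q + 494.0) = 2.3
→ Q = 494.0·(18.00 − 2.3)/(2.3 − 0.1400) = 3591 L/s.

3590 L/s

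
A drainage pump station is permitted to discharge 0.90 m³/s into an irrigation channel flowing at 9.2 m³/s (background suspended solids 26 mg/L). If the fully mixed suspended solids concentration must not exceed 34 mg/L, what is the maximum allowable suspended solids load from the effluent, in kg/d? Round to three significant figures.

9000 kg/d

Mass balance at the limit: 9.200·26.00 + 0.9000·Cₑ = 10.10·34 → Cₑ = 115.8 mg/L.
Load = 0.9000 m³/s × 115.8 g/m³ × 86 400 s/d = 9003 kg/d.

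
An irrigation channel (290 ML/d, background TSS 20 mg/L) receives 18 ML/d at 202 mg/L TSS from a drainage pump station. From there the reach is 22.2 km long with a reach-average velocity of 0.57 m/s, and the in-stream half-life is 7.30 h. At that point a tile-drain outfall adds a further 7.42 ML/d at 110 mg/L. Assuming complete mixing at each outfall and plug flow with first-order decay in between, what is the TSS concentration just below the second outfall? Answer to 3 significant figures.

13.3 mg/L

After mixing, C = (290.0·20.00 + 18.00·202.0) / 308.0 = 9436/308.0 = 30.64 mg/L; combined flow 308.0 ML/d.
Travel time t = 22.2·1000 / 0.57 = 38950 s = 10.82 h.
Half-life 7.30 h → k = ln 2 / 7.30 = 0.09495 h⁻¹ = 2.279 d⁻¹.
Decay over the reach: 30.64·exp(−kt) = 30.64·0.3580 = 10.97 mg/L.
Second outfall: C = (308.0·10.97 + 7.420·110.0)/315.4 = 13.30 mg/L.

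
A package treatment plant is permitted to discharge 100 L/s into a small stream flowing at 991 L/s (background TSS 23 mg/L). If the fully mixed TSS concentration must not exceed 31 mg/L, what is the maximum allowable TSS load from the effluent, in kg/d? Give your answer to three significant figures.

Mass balance at the limit: 991.0·23.00 + 100.0·Cₑ = 1091·31 → Cₑ = 110.3 mg/L.
100.0 L/s = 0.1000 m³/s. Load = 0.1000 m³/s × 110.3 g/m³ × 86 400 s/d = 952.8 kg/d.

953 kg/d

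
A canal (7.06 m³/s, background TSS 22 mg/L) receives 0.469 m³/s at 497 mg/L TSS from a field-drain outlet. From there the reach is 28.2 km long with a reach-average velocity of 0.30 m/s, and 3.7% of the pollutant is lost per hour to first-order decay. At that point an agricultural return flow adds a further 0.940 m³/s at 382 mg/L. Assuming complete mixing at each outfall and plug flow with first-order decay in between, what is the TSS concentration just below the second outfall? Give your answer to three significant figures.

59.5 mg/L

Mixed concentration C = ΣQC/ΣQ = (7.060·22.00 + 0.4690·497.0) / 7.529 = 388.4/7.529 = 51.59 mg/L; combined flow 7.529 m³/s.
Travel time t = 28.2·1000 / 0.30 = 94000 s = 26.11 h.
3.7%/h lost → k = −ln(1 − 0.037) = 0.03770 h⁻¹.
First-order decay: C = 51.59·exp(−k·t) = 51.59·0.3736 = 19.28 mg/L.
At the second outfall, C = (7.529·19.28 + 0.9400·382.0) / (7.529 + 0.9400) = 59.54 mg/L.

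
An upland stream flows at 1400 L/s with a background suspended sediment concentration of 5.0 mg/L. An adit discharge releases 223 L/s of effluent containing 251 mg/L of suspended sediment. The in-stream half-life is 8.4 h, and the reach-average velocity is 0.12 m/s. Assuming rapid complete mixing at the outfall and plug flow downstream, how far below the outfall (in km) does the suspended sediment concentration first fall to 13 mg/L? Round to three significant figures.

5.72 km

Flow-weighted average: C = (1400·5.000 + 223.0·251.0) / 1623 = 62970/1623 = 38.80 mg/L.
Half-life 8.4 h → k = ln 2 / 8.4 = 0.08252 h⁻¹ = 1.980 d⁻¹.
Set 38.80·exp(−k·t) = 13 → t = ln(38.80/13)/k = 47710 s = 13.25 h.
Distance = v·t = 0.12·47710 = 5725 m = 5.725 km.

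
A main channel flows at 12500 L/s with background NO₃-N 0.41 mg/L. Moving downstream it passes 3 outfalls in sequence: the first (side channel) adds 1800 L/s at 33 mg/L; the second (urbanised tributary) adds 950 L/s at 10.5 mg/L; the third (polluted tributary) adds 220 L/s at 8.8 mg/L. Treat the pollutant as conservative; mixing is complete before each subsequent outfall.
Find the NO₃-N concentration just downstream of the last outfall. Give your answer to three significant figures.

4.94 mg/L

Below outfall 1: Q → 14300 L/s, C = (12500·0.4100 + 1800·33.00)/14300 = 4.512 mg/L.
Below outfall 2: Q → 15250 L/s, C = (14300·4.512 + 950.0·10.50)/15250 = 4.885 mg/L.
Below outfall 3: Q → 15470 L/s, C = (15250·4.885 + 220.0·8.800)/15470 = 4.941 mg/L.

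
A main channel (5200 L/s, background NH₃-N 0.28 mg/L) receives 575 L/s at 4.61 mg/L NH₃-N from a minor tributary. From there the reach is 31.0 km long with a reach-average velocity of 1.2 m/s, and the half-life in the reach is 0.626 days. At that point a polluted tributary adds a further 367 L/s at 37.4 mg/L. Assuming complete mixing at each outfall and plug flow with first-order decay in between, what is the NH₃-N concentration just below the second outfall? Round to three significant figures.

Conservation of mass: C = (5200·0.2800 + 575.0·4.610) / 5775 = 4107/5775 = 0.7111 mg/L; combined flow 5775 L/s.
Travel time t = 31.0·1000 / 1.2 = 25830 s = 7.176 h.
Half-life 0.626 d → k = ln 2 / 0.626 = 1.107 d⁻¹.
Decay over the reach: 0.7111·exp(−kt) = 0.7111·0.7182 = 0.5107 mg/L.
At the second outfall, C = (5775·0.5107 + 367.0·37.40) / (5775 + 367.0) = 2.715 mg/L.

2.71 mg/L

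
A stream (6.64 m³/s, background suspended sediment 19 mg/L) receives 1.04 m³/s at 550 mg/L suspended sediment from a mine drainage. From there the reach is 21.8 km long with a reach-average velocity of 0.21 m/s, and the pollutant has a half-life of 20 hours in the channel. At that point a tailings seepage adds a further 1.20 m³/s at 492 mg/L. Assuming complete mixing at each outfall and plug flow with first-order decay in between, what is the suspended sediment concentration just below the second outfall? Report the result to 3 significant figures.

Mass balance: C = (6.640·19.00 + 1.040·550.0) / 7.680 = 698.2/7.680 = 90.91 mg/L; combined flow 7.680 m³/s.
Travel time t = 21.8·1000 / 0.21 = 103800 s = 28.84 h.
Half-life 20 h → k = ln 2 / 20 = 0.03466 h⁻¹ = 0.8318 d⁻¹.
After decay, C = 90.91 × e^(−kt) = 90.91 × 0.3681 = 33.46 mg/L.
Second outfall: C = (7.680·33.46 + 1.200·492.0)/8.880 = 95.43 mg/L.

95.4 mg/L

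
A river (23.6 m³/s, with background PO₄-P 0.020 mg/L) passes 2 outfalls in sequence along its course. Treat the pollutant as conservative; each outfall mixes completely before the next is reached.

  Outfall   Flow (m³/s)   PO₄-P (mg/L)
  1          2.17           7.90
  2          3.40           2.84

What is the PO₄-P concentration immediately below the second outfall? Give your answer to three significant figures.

Outfall 1: combined Q = 25.77 m³/s; C = (23.60·0.02000 + 2.170·7.900)/25.77 = 0.6835 mg/L.
Outfall 2: combined Q = 29.17 m³/s; C = (25.77·0.6835 + 3.400·2.840)/29.17 = 0.9349 mg/L.

0.935 mg/L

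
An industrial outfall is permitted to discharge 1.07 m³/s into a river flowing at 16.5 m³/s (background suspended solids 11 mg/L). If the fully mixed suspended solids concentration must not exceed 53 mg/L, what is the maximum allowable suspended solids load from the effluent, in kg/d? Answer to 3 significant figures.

Mass balance at the limit: 16.50·11.00 + 1.070·Cₑ = 17.57·53 → Cₑ = 700.7 mg/L.
Load = 1.070 m³/s × 700.7 g/m³ × 86 400 s/d = 64770 kg/d.

64800 kg/d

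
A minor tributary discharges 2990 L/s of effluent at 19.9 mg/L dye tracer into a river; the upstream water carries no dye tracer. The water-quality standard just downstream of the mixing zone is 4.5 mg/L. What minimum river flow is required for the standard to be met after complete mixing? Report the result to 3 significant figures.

10200 L/s

Set C_mix = 4.5: (Q·0 + 2990·19.90) / (Q + 2990) = 4.5
→ Q = 2990·(19.90 − 4.5)/(4.5 − 0) = 10230 L/s.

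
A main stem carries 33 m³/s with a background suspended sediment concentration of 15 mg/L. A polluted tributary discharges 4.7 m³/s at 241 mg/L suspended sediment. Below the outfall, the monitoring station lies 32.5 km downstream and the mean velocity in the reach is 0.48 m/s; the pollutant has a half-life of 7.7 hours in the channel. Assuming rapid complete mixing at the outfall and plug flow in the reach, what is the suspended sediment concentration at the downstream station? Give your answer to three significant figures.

Flow-weighted average: C = (33.00·15.00 + 4.700·241.0) / 37.70 = 1628/37.70 = 43.18 mg/L.
Travel time t = 32.5·1000 / 0.48 = 67710 s = 18.81 h.
Half-life 7.7 h → k = ln 2 / 7.7 = 0.09002 h⁻¹ = 2.160 d⁻¹.
Applying C = C₀e^(−kt): 43.18 × 0.1840 = 7.942 mg/L.

7.94 mg/L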